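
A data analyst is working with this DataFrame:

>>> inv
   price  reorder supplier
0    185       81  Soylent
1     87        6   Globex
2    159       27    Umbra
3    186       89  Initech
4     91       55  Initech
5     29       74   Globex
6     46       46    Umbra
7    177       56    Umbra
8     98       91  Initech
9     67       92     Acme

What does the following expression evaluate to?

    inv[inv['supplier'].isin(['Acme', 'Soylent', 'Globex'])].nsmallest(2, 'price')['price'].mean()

filter rows where supplier in ['Acme', 'Soylent', 'Globex']:
   price  reorder supplier
0    185       81  Soylent
1     87        6   Globex
5     29       74   Globex
9     67       92     Acme
take 2 rows with smallest price:
   price  reorder supplier
5     29       74   Globex
9     67       92     Acme
Hence 48.0.

48.0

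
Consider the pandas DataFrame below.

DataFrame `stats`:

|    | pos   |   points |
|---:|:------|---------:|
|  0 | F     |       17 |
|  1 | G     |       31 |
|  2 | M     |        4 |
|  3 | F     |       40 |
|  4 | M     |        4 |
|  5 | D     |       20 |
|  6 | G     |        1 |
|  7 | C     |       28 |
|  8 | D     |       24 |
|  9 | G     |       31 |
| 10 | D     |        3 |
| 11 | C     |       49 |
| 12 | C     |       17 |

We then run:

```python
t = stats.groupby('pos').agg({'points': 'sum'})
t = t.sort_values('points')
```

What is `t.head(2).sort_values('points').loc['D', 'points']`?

47

group by pos, sum of points:
     points
pos        
C        94
D        47
F        57
G        63
M         8
sort by points:
     points
pos        
M         8
D        47
F        57
G        63
C        94
take first 2 rows:
     points
pos        
M         8
D        47
sort by points:
     points
pos        
M         8
D        47
value at row 'D', column 'points' → 47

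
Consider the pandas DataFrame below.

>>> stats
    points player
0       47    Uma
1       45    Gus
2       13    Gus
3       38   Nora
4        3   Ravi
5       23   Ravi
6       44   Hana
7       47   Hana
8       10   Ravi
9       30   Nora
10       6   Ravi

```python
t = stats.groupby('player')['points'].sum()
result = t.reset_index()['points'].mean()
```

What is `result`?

61.2

group by player, sum of points:
player
Gus     58
Hana    91
Nora    68
Ravi    42
Uma     47
Name: points, dtype: int64
reset_index():
  player  points
0    Gus      58
1   Hana      91
2   Nora      68
3   Ravi      42
4    Uma      47
Reading off the mean of column 'points', we get 61.2.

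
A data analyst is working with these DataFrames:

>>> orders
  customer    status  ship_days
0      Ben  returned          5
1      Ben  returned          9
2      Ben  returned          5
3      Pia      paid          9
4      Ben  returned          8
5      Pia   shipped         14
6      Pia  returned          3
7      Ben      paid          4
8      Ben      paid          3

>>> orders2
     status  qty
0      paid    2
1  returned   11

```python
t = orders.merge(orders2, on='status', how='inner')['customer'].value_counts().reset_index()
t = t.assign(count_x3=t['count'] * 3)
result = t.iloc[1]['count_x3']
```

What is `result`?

merge on 'status' (how='inner') → 8 rows:
  customer    status  ship_days  qty
0      Ben  returned          5   11
1      Ben  returned          9   11
2      Ben  returned          5   11
3      Pia      paid          9    2
4      Ben  returned          8   11
5      Pia  returned          3   11
6      Ben      paid          4    2
7      Ben      paid          3    2
value_counts of customer:
customer
Ben    6
Pia    2
Name: count, dtype: int64
reset_index():
  customer  count
0      Ben      6
1      Pia      2
add column count_x3 = t['count'] * 3:
  customer  count  count_x3
0      Ben      6        18
1      Pia      2         6

6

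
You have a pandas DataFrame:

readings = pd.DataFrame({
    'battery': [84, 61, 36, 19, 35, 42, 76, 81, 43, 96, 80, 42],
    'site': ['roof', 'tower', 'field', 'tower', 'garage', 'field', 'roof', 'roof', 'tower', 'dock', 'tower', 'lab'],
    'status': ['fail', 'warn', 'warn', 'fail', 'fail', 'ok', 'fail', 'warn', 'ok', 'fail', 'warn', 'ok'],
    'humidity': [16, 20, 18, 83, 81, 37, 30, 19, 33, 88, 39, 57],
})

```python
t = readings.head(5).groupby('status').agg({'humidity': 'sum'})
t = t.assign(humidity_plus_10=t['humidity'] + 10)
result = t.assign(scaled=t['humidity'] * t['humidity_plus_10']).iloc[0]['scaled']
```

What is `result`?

34200

take first 5 rows:
   battery    site status  humidity
0       84    roof   fail        16
1       61   tower   warn        20
2       36   field   warn        18
3       19   tower   fail        83
4       35  garage   fail        81
group by status, sum of humidity:
        humidity
status          
fail         180
warn          38
add column humidity_plus_10 = t['humidity'] + 10:
        humidity  humidity_plus_10
status                            
fail         180               190
warn          38                48
add column scaled = t['humidity'] * t['humidity_plus_10']:
        humidity  humidity_plus_10  scaled
status                                    
fail         180               190   34200
warn          38                48    1824
Reading off the value at position 0, column 'scaled', we get 34200.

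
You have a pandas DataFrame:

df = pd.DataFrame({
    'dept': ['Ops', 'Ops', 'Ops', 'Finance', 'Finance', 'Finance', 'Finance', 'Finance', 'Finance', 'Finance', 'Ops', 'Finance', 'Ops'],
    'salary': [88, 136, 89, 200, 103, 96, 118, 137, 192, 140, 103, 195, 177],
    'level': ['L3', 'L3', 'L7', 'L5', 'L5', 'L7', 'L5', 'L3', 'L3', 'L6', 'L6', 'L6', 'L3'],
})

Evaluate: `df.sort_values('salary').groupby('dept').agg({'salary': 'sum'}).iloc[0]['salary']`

sort by salary:
       dept  salary level
0       Ops      88    L3
2       Ops      89    L7
5   Finance      96    L7
4   Finance     103    L5
10      Ops     103    L6
6   Finance     118    L5
1       Ops     136    L3
7   Finance     137    L3
9   Finance     140    L6
12      Ops     177    L3
8   Finance     192    L3
11  Finance     195    L6
3   Finance     200    L5
group by dept, sum of salary:
         salary
dept           
Finance    1181
Ops         593
Finally, value at position 0, column 'salary' = 1181.

1181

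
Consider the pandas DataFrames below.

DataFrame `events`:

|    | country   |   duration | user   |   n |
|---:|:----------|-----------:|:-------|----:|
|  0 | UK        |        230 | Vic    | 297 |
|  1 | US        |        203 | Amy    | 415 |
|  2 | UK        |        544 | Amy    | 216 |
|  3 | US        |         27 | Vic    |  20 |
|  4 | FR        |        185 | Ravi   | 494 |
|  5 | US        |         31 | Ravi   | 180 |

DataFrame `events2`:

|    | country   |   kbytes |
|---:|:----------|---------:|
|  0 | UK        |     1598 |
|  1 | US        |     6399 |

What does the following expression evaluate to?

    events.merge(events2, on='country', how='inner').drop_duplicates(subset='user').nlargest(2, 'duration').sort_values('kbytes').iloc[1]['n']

merge on 'country' (how='inner') → 5 rows:
  country  duration  user    n  kbytes
0      UK       230   Vic  297    1598
1      US       203   Amy  415    6399
2      UK       544   Amy  216    1598
3      US        27   Vic   20    6399
4      US        31  Ravi  180    6399
drop duplicate user (keep=first):
  country  duration  user    n  kbytes
0      UK       230   Vic  297    1598
1      US       203   Amy  415    6399
4      US        31  Ravi  180    6399
take 2 rows with largest duration:
  country  duration user    n  kbytes
0      UK       230  Vic  297    1598
1      US       203  Amy  415    6399
sort by kbytes:
  country  duration user    n  kbytes
0      UK       230  Vic  297    1598
1      US       203  Amy  415    6399

415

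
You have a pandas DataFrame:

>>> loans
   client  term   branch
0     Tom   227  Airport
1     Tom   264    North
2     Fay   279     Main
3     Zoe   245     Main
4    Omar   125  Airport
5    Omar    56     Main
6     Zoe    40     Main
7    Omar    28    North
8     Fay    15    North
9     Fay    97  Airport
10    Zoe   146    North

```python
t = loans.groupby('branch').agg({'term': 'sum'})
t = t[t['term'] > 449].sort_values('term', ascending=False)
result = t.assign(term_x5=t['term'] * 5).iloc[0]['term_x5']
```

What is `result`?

group by branch, sum of term:
         term
branch       
Airport   449
Main      620
North     453
filter rows where term > 449:
        term
branch      
Main     620
North    453
sort by term descending:
        term
branch      
Main     620
North    453
add column term_x5 = t['term'] * 5:
        term  term_x5
branch               
Main     620     3100
North    453     2265
Finally, value at position 0, column 'term_x5' = 3100.

3100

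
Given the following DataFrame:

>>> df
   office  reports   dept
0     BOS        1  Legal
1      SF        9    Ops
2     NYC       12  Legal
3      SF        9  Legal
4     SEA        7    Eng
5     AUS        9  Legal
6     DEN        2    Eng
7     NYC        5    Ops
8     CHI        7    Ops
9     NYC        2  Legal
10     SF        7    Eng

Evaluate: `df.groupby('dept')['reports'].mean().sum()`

18.9333333333

group by dept, mean of reports:
dept
Eng      5.333333
Legal    6.600000
Ops      7.000000
Name: reports, dtype: float64
The sum of the resulting series is 18.9333333333.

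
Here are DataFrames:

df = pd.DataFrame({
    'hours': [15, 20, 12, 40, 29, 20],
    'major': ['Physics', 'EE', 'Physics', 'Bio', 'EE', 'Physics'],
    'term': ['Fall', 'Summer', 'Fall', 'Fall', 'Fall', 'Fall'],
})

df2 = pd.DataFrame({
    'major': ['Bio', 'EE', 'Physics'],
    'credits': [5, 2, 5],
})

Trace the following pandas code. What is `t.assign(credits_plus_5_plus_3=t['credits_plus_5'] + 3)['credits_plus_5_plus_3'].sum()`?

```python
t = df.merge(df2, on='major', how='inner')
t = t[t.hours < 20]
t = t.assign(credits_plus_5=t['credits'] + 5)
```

merge on 'major' (how='inner') → 6 rows:
   hours    major    term  credits
0     15  Physics    Fall        5
1     20       EE  Summer        2
2     12  Physics    Fall        5
3     40      Bio    Fall        5
4     29       EE    Fall        2
5     20  Physics    Fall        5
filter rows where hours < 20:
   hours    major  term  credits
0     15  Physics  Fall        5
2     12  Physics  Fall        5
add column credits_plus_5 = t['credits'] + 5:
   hours    major  term  credits  credits_plus_5
0     15  Physics  Fall        5              10
2     12  Physics  Fall        5              10
add column credits_plus_5_plus_3 = t['credits_plus_5'] + 3:
   hours    major  term  credits  credits_plus_5  credits_plus_5_plus_3
0     15  Physics  Fall        5              10                     13
2     12  Physics  Fall        5              10                     13
Hence 26.

26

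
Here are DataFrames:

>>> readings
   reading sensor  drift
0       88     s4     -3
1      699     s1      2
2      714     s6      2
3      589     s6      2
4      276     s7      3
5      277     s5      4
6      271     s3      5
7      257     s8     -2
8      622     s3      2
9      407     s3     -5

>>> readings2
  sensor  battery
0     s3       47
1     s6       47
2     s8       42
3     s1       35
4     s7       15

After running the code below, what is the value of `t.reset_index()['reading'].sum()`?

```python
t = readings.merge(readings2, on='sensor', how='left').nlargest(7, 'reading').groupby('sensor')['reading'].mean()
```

merge on 'sensor' (how='left') → 10 rows:
   reading sensor  drift  battery
0       88     s4     -3      NaN
1      699     s1      2     35.0
2      714     s6      2     47.0
3      589     s6      2     47.0
4      276     s7      3     15.0
5      277     s5      4      NaN
6      271     s3      5     47.0
7      257     s8     -2     42.0
8      622     s3      2     47.0
9      407     s3     -5     47.0
take 7 rows with largest reading:
   reading sensor  drift  battery
2      714     s6      2     47.0
1      699     s1      2     35.0
8      622     s3      2     47.0
3      589     s6      2     47.0
9      407     s3     -5     47.0
5      277     s5      4      NaN
4      276     s7      3     15.0
group by sensor, mean of reading:
sensor
s1    699.0
s3    514.5
s5    277.0
s6    651.5
s7    276.0
Name: reading, dtype: float64
reset_index():
  sensor  reading
0     s1    699.0
1     s3    514.5
2     s5    277.0
3     s6    651.5
4     s7    276.0
Hence 2418.0.

2418.0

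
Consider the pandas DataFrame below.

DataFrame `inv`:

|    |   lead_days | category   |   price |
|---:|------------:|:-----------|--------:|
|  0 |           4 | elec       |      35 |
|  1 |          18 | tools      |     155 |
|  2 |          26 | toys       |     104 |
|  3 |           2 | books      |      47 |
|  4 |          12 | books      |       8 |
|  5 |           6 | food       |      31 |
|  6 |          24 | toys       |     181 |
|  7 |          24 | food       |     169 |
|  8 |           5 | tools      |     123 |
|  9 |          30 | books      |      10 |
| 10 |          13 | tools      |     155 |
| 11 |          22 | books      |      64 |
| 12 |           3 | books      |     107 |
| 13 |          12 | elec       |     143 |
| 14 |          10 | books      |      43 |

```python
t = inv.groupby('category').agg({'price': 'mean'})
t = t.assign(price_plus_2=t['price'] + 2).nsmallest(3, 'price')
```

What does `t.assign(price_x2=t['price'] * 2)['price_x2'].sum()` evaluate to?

471.0

group by category, mean of price:
               price
category            
books      46.500000
elec       89.000000
food      100.000000
tools     144.333333
toys      142.500000
add column price_plus_2 = t['price'] + 2:
               price  price_plus_2
category                          
books      46.500000     48.500000
elec       89.000000     91.000000
food      100.000000    102.000000
tools     144.333333    146.333333
toys      142.500000    144.500000
take 3 rows with smallest price:
          price  price_plus_2
category                     
books      46.5          48.5
elec       89.0          91.0
food      100.0         102.0
add column price_x2 = t['price'] * 2:
          price  price_plus_2  price_x2
category                               
books      46.5          48.5      93.0
elec       89.0          91.0     178.0
food      100.0         102.0     200.0
sum of column 'price_x2' → 471.0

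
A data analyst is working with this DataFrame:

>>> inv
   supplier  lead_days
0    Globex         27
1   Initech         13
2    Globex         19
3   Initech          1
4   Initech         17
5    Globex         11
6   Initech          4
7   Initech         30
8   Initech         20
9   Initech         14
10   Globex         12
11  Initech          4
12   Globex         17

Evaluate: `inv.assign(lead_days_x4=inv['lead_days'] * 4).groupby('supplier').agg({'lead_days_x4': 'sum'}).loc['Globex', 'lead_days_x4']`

344

add column lead_days_x4 = inv['lead_days'] * 4:
   supplier  lead_days  lead_days_x4
0    Globex         27           108
1   Initech         13            52
2    Globex         19            76
3   Initech          1             4
4   Initech         17            68
5    Globex         11            44
6   Initech          4            16
7   Initech         30           120
8   Initech         20            80
9   Initech         14            56
10   Globex         12            48
11  Initech          4            16
12   Globex         17            68
group by supplier, sum of lead_days_x4:
          lead_days_x4
supplier              
Globex             344
Initech            412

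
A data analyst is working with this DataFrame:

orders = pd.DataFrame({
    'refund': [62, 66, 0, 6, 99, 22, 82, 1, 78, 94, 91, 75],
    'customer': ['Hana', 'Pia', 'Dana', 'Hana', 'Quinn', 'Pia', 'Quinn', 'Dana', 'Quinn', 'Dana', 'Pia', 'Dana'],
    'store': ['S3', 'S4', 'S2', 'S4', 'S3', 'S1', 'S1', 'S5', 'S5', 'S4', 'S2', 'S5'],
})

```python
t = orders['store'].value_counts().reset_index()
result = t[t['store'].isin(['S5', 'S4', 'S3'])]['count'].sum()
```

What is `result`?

8

value_counts of store:
store
S4    3
S5    3
S3    2
S2    2
S1    2
Name: count, dtype: int64
reset_index():
  store  count
0    S4      3
1    S5      3
2    S3      2
3    S2      2
4    S1      2
filter rows where store in ['S5', 'S4', 'S3']:
  store  count
0    S4      3
1    S5      3
2    S3      2
Taking the sum of column 'count' gives 8.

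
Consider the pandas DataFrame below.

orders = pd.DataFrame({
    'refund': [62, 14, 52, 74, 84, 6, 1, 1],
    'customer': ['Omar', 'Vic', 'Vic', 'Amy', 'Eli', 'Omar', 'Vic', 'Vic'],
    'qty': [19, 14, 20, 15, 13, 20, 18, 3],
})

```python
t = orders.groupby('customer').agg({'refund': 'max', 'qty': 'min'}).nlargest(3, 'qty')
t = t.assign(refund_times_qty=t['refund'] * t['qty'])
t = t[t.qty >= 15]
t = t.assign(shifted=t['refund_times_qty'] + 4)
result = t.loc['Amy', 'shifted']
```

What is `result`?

1114

group by customer: max(refund), min(qty):
          refund  qty
customer             
Amy           74   15
Eli           84   13
Omar          62   19
Vic           52    3
take 3 rows with largest qty:
          refund  qty
customer             
Omar          62   19
Amy           74   15
Eli           84   13
add column refund_times_qty = t['refund'] * t['qty']:
          refund  qty  refund_times_qty
customer                               
Omar          62   19              1178
Amy           74   15              1110
Eli           84   13              1092
filter rows where qty >= 15:
          refund  qty  refund_times_qty
customer                               
Omar          62   19              1178
Amy           74   15              1110
add column shifted = t['refund_times_qty'] + 4:
          refund  qty  refund_times_qty  shifted
customer                                        
Omar          62   19              1178     1182
Amy           74   15              1110     1114
So loc['Amy', 'shifted'] = 1114.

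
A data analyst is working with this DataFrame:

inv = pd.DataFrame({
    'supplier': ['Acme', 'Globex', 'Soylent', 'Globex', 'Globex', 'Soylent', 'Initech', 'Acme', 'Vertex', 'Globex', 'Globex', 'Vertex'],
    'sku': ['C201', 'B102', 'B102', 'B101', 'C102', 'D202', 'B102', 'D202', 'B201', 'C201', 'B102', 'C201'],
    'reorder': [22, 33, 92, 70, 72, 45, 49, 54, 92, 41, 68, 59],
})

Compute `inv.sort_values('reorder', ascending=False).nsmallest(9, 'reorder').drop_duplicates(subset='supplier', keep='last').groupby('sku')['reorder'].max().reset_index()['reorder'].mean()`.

sort by reorder descending:
   supplier   sku  reorder
2   Soylent  B102       92
8    Vertex  B201       92
4    Globex  C102       72
3    Globex  B101       70
10   Globex  B102       68
11   Vertex  C201       59
7      Acme  D202       54
6   Initech  B102       49
5   Soylent  D202       45
9    Globex  C201       41
1    Globex  B102       33
0      Acme  C201       22
take 9 rows with smallest reorder:
   supplier   sku  reorder
0      Acme  C201       22
1    Globex  B102       33
9    Globex  C201       41
5   Soylent  D202       45
6   Initech  B102       49
7      Acme  D202       54
11   Vertex  C201       59
10   Globex  B102       68
3    Globex  B101       70
drop duplicate supplier (keep=last):
   supplier   sku  reorder
5   Soylent  D202       45
6   Initech  B102       49
7      Acme  D202       54
11   Vertex  C201       59
3    Globex  B101       70
group by sku, max of reorder:
sku
B101    70
B102    49
C201    59
D202    54
Name: reorder, dtype: int64
reset_index():
    sku  reorder
0  B101       70
1  B102       49
2  C201       59
3  D202       54

58.0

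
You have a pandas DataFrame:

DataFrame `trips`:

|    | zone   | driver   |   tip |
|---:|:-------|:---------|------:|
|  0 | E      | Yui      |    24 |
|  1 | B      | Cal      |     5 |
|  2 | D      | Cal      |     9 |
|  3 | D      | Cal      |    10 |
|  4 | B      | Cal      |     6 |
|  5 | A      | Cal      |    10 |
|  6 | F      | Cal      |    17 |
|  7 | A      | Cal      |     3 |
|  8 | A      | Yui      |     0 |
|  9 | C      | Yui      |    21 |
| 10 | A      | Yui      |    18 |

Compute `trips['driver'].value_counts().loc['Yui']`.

value_counts of driver:
driver
Cal    7
Yui    4
Name: count, dtype: int64
Reading off the value at index 'Yui', we get 4.

4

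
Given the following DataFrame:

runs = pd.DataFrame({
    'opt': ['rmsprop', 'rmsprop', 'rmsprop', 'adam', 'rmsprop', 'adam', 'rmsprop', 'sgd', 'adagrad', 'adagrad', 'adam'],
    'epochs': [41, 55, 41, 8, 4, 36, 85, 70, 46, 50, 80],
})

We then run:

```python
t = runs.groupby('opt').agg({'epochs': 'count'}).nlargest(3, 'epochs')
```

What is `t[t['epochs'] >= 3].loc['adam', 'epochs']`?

group by opt, count of epochs:
         epochs
opt            
adagrad       2
adam          3
rmsprop       5
sgd           1
take 3 rows with largest epochs:
         epochs
opt            
rmsprop       5
adam          3
adagrad       2
filter rows where epochs >= 3:
         epochs
opt            
rmsprop       5
adam          3

3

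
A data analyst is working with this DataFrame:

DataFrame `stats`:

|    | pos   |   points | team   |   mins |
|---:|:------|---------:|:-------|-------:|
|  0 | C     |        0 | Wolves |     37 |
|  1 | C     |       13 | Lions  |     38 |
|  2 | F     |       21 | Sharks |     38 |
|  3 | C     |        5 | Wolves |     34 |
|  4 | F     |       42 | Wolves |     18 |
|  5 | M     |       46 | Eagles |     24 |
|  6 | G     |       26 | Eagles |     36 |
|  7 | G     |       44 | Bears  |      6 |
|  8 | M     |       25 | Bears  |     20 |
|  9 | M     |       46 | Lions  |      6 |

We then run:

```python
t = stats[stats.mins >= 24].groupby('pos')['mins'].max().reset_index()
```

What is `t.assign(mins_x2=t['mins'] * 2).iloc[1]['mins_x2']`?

filter rows where mins >= 24:
  pos  points    team  mins
0   C       0  Wolves    37
1   C      13   Lions    38
2   F      21  Sharks    38
3   C       5  Wolves    34
5   M      46  Eagles    24
6   G      26  Eagles    36
group by pos, max of mins:
pos
C    38
F    38
G    36
M    24
Name: mins, dtype: int64
reset_index():
  pos  mins
0   C    38
1   F    38
2   G    36
3   M    24
add column mins_x2 = t['mins'] * 2:
  pos  mins  mins_x2
0   C    38       76
1   F    38       76
2   G    36       72
3   M    24       48
value at position 1, column 'mins_x2' → 76

76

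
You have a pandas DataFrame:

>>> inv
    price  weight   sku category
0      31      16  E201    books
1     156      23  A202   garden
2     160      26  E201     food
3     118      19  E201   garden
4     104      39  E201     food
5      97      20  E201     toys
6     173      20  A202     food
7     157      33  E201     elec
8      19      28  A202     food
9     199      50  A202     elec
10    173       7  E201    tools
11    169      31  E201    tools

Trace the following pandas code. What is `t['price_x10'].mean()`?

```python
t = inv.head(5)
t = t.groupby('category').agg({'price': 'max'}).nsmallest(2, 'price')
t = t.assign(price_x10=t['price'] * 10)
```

take first 5 rows:
   price  weight   sku category
0     31      16  E201    books
1    156      23  A202   garden
2    160      26  E201     food
3    118      19  E201   garden
4    104      39  E201     food
group by category, max of price:
          price
category       
books        31
food        160
garden      156
take 2 rows with smallest price:
          price
category       
books        31
garden      156
add column price_x10 = t['price'] * 10:
          price  price_x10
category                  
books        31        310
garden      156       1560
Hence 935.0.

935.0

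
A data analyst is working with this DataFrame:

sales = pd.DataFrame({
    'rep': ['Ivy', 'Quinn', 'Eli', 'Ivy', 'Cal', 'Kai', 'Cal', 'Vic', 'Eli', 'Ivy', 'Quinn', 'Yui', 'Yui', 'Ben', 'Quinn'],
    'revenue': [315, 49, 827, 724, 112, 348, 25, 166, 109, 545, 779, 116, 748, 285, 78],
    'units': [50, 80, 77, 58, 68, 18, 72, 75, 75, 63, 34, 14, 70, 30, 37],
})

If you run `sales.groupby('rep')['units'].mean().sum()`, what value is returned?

group by rep, mean of units:
rep
Ben      30.000000
Cal      70.000000
Eli      76.000000
Ivy      57.000000
Kai      18.000000
Quinn    50.333333
Vic      75.000000
Yui      42.000000
Name: units, dtype: float64
Reading off the sum of the resulting series, we get 418.333333333.

418.333333333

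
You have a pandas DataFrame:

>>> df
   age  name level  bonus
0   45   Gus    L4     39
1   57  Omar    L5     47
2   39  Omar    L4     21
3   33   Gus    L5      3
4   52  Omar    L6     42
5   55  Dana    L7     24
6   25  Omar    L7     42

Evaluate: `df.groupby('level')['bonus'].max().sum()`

group by level, max of bonus:
level
L4    39
L5    47
L6    42
L7    42
Name: bonus, dtype: int64

170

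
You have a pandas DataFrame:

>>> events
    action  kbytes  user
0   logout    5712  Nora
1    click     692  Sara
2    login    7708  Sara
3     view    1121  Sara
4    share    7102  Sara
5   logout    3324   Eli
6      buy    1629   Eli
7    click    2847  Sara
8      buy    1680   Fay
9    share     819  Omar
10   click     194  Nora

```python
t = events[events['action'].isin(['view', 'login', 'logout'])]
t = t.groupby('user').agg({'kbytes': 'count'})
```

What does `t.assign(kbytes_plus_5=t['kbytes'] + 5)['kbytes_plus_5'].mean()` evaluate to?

filter rows where action in ['view', 'login', 'logout']:
   action  kbytes  user
0  logout    5712  Nora
2   login    7708  Sara
3    view    1121  Sara
5  logout    3324   Eli
group by user, count of kbytes:
      kbytes
user        
Eli        1
Nora       1
Sara       2
add column kbytes_plus_5 = t['kbytes'] + 5:
      kbytes  kbytes_plus_5
user                       
Eli        1              6
Nora       1              6
Sara       2              7

6.33333333333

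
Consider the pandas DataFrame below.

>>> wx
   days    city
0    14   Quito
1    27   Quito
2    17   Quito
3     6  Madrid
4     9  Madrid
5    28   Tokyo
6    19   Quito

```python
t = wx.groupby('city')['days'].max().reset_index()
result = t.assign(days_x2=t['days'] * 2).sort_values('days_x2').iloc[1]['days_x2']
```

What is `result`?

54

group by city, max of days:
city
Madrid     9
Quito     27
Tokyo     28
Name: days, dtype: int64
reset_index():
     city  days
0  Madrid     9
1   Quito    27
2   Tokyo    28
add column days_x2 = t['days'] * 2:
     city  days  days_x2
0  Madrid     9       18
1   Quito    27       54
2   Tokyo    28       56
sort by days_x2:
     city  days  days_x2
0  Madrid     9       18
1   Quito    27       54
2   Tokyo    28       56
So iloc[1]['days_x2'] = 54.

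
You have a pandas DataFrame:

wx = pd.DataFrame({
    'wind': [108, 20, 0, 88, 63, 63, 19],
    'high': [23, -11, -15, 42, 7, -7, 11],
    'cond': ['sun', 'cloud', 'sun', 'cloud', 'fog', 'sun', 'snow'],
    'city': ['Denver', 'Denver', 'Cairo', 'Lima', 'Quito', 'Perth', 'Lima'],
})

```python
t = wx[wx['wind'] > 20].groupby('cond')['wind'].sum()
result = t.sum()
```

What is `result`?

filter rows where wind > 20:
   wind  high   cond    city
0   108    23    sun  Denver
3    88    42  cloud    Lima
4    63     7    fog   Quito
5    63    -7    sun   Perth
group by cond, sum of wind:
cond
cloud     88
fog       63
sun      171
Name: wind, dtype: int64
Taking the sum of the resulting series gives 322.

322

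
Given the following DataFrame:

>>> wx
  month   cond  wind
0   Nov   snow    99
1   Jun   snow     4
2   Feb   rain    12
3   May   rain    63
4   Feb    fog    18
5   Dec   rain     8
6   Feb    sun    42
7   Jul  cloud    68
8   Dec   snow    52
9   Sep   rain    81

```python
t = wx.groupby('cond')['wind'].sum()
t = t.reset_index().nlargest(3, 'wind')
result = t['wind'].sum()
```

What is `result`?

387

group by cond, sum of wind:
cond
cloud     68
fog       18
rain     164
snow     155
sun       42
Name: wind, dtype: int64
reset_index():
    cond  wind
0  cloud    68
1    fog    18
2   rain   164
3   snow   155
4    sun    42
take 3 rows with largest wind:
    cond  wind
2   rain   164
3   snow   155
0  cloud    68
Hence 387.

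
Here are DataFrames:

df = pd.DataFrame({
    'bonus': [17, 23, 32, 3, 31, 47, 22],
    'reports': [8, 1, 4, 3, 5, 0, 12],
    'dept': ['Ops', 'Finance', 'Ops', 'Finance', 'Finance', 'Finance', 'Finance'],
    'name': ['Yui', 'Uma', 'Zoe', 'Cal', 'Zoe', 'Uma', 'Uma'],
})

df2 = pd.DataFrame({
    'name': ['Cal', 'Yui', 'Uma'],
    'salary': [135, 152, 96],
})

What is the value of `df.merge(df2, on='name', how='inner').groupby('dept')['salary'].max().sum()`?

merge on 'name' (how='inner') → 5 rows:
   bonus  reports     dept name  salary
0     17        8      Ops  Yui     152
1     23        1  Finance  Uma      96
2      3        3  Finance  Cal     135
3     47        0  Finance  Uma      96
4     22       12  Finance  Uma      96
group by dept, max of salary:
dept
Finance    135
Ops        152
Name: salary, dtype: int64

287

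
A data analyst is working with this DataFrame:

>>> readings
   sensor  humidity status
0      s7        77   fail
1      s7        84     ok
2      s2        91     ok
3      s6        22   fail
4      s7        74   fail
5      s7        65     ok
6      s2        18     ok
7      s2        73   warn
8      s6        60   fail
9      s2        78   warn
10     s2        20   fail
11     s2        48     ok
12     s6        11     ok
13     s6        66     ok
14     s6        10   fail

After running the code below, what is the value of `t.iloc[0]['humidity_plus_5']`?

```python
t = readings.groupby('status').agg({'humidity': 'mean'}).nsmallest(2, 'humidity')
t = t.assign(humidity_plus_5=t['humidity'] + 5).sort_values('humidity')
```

group by status, mean of humidity:
         humidity
status           
fail    43.833333
ok      54.714286
warn    75.500000
take 2 rows with smallest humidity:
         humidity
status           
fail    43.833333
ok      54.714286
add column humidity_plus_5 = t['humidity'] + 5:
         humidity  humidity_plus_5
status                            
fail    43.833333        48.833333
ok      54.714286        59.714286
sort by humidity:
         humidity  humidity_plus_5
status                            
fail    43.833333        48.833333
ok      54.714286        59.714286

48.8333333333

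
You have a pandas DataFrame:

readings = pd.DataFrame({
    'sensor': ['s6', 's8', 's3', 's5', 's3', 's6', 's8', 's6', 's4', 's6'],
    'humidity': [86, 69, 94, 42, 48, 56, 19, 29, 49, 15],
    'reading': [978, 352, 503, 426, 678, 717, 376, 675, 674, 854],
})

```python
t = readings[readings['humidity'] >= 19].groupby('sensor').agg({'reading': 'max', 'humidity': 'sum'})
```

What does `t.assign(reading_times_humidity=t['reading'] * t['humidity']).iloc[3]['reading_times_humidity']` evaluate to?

filter rows where humidity >= 19:
  sensor  humidity  reading
0     s6        86      978
1     s8        69      352
2     s3        94      503
3     s5        42      426
4     s3        48      678
5     s6        56      717
6     s8        19      376
7     s6        29      675
8     s4        49      674
group by sensor: max(reading), sum(humidity):
        reading  humidity
sensor                   
s3          678       142
s4          674        49
s5          426        42
s6          978       171
s8          376        88
add column reading_times_humidity = t['reading'] * t['humidity']:
        reading  humidity  reading_times_humidity
sensor                                           
s3          678       142                   96276
s4          674        49                   33026
s5          426        42                   17892
s6          978       171                  167238
s8          376        88                   33088

167238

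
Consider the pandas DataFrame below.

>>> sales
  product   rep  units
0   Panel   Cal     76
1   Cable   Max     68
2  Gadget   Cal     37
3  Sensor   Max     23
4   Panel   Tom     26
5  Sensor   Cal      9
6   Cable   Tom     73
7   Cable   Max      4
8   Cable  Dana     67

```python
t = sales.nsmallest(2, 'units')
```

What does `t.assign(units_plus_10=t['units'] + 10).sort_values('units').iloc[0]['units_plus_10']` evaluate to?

14

take 2 rows with smallest units:
  product  rep  units
7   Cable  Max      4
5  Sensor  Cal      9
add column units_plus_10 = t['units'] + 10:
  product  rep  units  units_plus_10
7   Cable  Max      4             14
5  Sensor  Cal      9             19
sort by units:
  product  rep  units  units_plus_10
7   Cable  Max      4             14
5  Sensor  Cal      9             19
Reading off the value at position 0, column 'units_plus_10', we get 14.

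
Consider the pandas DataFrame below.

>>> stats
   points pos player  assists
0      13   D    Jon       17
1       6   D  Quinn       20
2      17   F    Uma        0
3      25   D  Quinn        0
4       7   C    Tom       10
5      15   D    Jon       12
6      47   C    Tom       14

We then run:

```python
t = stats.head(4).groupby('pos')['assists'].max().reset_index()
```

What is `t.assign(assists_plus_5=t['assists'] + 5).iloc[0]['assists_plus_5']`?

take first 4 rows:
   points pos player  assists
0      13   D    Jon       17
1       6   D  Quinn       20
2      17   F    Uma        0
3      25   D  Quinn        0
group by pos, max of assists:
pos
D    20
F     0
Name: assists, dtype: int64
reset_index():
  pos  assists
0   D       20
1   F        0
add column assists_plus_5 = t['assists'] + 5:
  pos  assists  assists_plus_5
0   D       20              25
1   F        0               5
Reading off the value at position 0, column 'assists_plus_5', we get 25.

25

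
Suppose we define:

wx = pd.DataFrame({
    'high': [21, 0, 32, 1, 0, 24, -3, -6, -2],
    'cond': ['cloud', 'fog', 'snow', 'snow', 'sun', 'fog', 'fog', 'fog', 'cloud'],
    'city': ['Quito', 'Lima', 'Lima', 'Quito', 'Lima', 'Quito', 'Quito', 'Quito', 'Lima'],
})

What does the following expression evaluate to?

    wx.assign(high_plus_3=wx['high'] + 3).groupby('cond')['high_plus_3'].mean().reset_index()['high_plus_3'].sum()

add column high_plus_3 = wx['high'] + 3:
   high   cond   city  high_plus_3
0    21  cloud  Quito           24
1     0    fog   Lima            3
2    32   snow   Lima           35
3     1   snow  Quito            4
4     0    sun   Lima            3
5    24    fog  Quito           27
6    -3    fog  Quito            0
7    -6    fog  Quito           -3
8    -2  cloud   Lima            1
group by cond, mean of high_plus_3:
cond
cloud    12.50
fog       6.75
snow     19.50
sun       3.00
Name: high_plus_3, dtype: float64
reset_index():
    cond  high_plus_3
0  cloud        12.50
1    fog         6.75
2   snow        19.50
3    sun         3.00

41.75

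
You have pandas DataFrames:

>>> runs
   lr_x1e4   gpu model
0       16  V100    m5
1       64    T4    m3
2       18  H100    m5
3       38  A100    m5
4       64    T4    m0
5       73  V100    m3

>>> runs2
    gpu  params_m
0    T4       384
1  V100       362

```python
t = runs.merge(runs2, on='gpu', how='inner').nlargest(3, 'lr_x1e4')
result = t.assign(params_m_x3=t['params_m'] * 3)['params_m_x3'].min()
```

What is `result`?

merge on 'gpu' (how='inner') → 4 rows:
   lr_x1e4   gpu model  params_m
0       16  V100    m5       362
1       64    T4    m3       384
2       64    T4    m0       384
3       73  V100    m3       362
take 3 rows with largest lr_x1e4:
   lr_x1e4   gpu model  params_m
3       73  V100    m3       362
1       64    T4    m3       384
2       64    T4    m0       384
add column params_m_x3 = t['params_m'] * 3:
   lr_x1e4   gpu model  params_m  params_m_x3
3       73  V100    m3       362         1086
1       64    T4    m3       384         1152
2       64    T4    m0       384         1152

1086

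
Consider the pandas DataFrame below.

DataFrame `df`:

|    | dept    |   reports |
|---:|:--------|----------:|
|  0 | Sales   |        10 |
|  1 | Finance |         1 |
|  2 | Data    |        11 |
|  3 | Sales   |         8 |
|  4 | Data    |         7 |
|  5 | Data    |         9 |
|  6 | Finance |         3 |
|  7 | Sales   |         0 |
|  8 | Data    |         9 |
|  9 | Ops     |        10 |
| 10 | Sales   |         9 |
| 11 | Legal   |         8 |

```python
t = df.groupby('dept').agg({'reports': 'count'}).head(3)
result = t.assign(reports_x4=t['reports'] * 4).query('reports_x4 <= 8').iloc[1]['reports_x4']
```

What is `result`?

4

group by dept, count of reports:
         reports
dept            
Data           4
Finance        2
Legal          1
Ops            1
Sales          4
take first 3 rows:
         reports
dept            
Data           4
Finance        2
Legal          1
add column reports_x4 = t['reports'] * 4:
         reports  reports_x4
dept                        
Data           4          16
Finance        2           8
Legal          1           4
filter rows where reports_x4 <= 8:
         reports  reports_x4
dept                        
Finance        2           8
Legal          1           4
Finally, value at position 1, column 'reports_x4' = 4.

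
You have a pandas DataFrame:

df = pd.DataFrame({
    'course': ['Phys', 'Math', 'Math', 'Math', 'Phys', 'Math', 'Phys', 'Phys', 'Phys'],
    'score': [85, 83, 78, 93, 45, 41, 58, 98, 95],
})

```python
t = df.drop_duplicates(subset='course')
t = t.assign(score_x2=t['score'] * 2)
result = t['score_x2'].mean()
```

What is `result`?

drop duplicate course (keep=first):
  course  score
0   Phys     85
1   Math     83
add column score_x2 = t['score'] * 2:
  course  score  score_x2
0   Phys     85       170
1   Math     83       166

168.0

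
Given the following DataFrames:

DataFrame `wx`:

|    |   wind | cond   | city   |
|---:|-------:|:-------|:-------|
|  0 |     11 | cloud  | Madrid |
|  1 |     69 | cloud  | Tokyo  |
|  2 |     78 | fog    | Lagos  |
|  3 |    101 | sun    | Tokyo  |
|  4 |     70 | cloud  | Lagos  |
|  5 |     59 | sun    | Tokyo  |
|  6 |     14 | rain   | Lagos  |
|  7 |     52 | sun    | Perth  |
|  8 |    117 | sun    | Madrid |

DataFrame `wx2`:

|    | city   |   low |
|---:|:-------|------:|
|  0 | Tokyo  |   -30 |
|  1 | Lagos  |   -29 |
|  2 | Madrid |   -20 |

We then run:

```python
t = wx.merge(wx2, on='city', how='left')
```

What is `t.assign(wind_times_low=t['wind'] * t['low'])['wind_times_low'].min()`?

merge on 'city' (how='left') → 9 rows:
   wind   cond    city   low
0    11  cloud  Madrid -20.0
1    69  cloud   Tokyo -30.0
2    78    fog   Lagos -29.0
3   101    sun   Tokyo -30.0
4    70  cloud   Lagos -29.0
5    59    sun   Tokyo -30.0
6    14   rain   Lagos -29.0
7    52    sun   Perth   NaN
8   117    sun  Madrid -20.0
add column wind_times_low = t['wind'] * t['low']:
   wind   cond    city   low  wind_times_low
0    11  cloud  Madrid -20.0          -220.0
1    69  cloud   Tokyo -30.0         -2070.0
2    78    fog   Lagos -29.0         -2262.0
3   101    sun   Tokyo -30.0         -3030.0
4    70  cloud   Lagos -29.0         -2030.0
5    59    sun   Tokyo -30.0         -1770.0
6    14   rain   Lagos -29.0          -406.0
7    52    sun   Perth   NaN             NaN
8   117    sun  Madrid -20.0         -2340.0
Reading off the min of column 'wind_times_low', we get -3030.0.

-3030.0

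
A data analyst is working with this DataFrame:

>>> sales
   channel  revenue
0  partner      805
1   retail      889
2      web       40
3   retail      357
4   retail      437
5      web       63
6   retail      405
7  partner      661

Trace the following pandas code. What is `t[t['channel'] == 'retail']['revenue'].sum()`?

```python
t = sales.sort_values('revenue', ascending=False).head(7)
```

2088

sort by revenue descending:
   channel  revenue
1   retail      889
0  partner      805
7  partner      661
4   retail      437
6   retail      405
3   retail      357
5      web       63
2      web       40
take first 7 rows:
   channel  revenue
1   retail      889
0  partner      805
7  partner      661
4   retail      437
6   retail      405
3   retail      357
5      web       63
filter rows where channel == 'retail':
  channel  revenue
1  retail      889
4  retail      437
6  retail      405
3  retail      357
sum of column 'revenue' → 2088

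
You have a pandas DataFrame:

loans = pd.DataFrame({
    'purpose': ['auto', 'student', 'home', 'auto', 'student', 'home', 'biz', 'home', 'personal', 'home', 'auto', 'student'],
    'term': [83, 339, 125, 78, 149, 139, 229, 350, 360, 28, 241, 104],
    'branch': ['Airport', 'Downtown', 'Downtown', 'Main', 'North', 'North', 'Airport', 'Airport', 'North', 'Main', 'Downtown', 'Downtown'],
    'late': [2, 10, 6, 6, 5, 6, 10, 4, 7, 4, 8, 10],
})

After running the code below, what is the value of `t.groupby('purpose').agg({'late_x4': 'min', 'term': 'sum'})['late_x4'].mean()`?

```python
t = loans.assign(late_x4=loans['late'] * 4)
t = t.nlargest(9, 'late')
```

add column late_x4 = loans['late'] * 4:
     purpose  term    branch  late  late_x4
0       auto    83   Airport     2        8
1    student   339  Downtown    10       40
2       home   125  Downtown     6       24
3       auto    78      Main     6       24
4    student   149     North     5       20
5       home   139     North     6       24
6        biz   229   Airport    10       40
7       home   350   Airport     4       16
8   personal   360     North     7       28
9       home    28      Main     4       16
10      auto   241  Downtown     8       32
11   student   104  Downtown    10       40
take 9 rows with largest late:
     purpose  term    branch  late  late_x4
1    student   339  Downtown    10       40
6        biz   229   Airport    10       40
11   student   104  Downtown    10       40
10      auto   241  Downtown     8       32
8   personal   360     North     7       28
2       home   125  Downtown     6       24
3       auto    78      Main     6       24
5       home   139     North     6       24
4    student   149     North     5       20
group by purpose: min(late_x4), sum(term):
          late_x4  term
purpose                
auto           24   319
biz            40   229
home           24   264
personal       28   360
student        20   592
Reading off the mean of column 'late_x4', we get 27.2.

27.2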